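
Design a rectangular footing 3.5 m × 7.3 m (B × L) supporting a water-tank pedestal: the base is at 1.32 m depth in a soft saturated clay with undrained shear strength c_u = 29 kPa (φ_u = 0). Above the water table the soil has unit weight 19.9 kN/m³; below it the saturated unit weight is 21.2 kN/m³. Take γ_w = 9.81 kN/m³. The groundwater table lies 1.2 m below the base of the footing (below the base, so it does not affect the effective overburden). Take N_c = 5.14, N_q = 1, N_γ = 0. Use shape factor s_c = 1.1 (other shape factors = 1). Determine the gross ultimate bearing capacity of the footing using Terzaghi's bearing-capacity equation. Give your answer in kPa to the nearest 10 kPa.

q_ult ≈ 190 kPa

Effective surcharge at the founding depth q = γ·D_f = 19.9 × 1.32 = 26.268 kPa.
q_ult = c·N_c·s_c + q·N_q
     = 29 × 5.14 × 1.1 + 26.268 × 1
     = 163.97 + 26.268 = 190.23 kPa.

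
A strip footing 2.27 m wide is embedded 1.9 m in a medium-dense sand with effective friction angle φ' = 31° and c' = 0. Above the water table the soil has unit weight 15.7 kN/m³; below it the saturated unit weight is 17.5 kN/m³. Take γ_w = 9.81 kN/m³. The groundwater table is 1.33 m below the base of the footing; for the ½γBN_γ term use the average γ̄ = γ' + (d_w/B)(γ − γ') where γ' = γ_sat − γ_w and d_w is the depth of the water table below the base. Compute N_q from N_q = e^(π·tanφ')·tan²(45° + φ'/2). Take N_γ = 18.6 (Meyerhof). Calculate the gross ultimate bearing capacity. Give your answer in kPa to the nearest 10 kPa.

tan31° = 0.6009, so N_q = e^(π×0.6009)·tan²(60.5°) = 6.604 × 3.124 = 20.63.
Effective surcharge at the founding depth q = γ·D_f = 15.7 × 1.9 = 29.83 kPa.
With d_w = 1.33 m < B, γ̄ = 7.69 + (1.33/2.27) × (15.7 − 7.69) = 12.383 kN/m³.
q_ult = q·N_q + 0.5·γ·B·N_γ
     = 29.83 × 20.631 + 0.5 × 12.383 × 2.27 × 18.6
     = 615.42 + 261.42 = 876.84 kPa.

q_ult ≈ 880 kPa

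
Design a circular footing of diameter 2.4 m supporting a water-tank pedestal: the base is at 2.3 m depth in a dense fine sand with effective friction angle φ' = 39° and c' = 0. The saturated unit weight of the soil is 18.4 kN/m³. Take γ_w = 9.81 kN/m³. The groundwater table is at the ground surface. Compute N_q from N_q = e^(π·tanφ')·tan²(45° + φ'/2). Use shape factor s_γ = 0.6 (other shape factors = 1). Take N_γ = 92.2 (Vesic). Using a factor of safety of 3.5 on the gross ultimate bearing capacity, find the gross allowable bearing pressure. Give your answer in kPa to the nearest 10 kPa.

q_all ≈ 480 kPa

N_q = e^(π·tan39°)·tan²(64.5°) = 55.96.
With the water table at the surface the whole profile is submerged: γ' = 18.4 − 9.81 = 8.59 kN/m³, so q = γ'·D_f = 19.757 kPa; the same γ' applies in the ½γBN_γ term.
q_ult = q·N_q + 0.5·γ·B·N_γ·s_γ
     = 19.757 × 55.957 + 0.5 × 8.59 × 2.4 × 92.2 × 0.6
     = 1105.6 + 570.24 = 1675.8 kPa.
q_all = 1675.8 / 3.5 = 478.8 kPa.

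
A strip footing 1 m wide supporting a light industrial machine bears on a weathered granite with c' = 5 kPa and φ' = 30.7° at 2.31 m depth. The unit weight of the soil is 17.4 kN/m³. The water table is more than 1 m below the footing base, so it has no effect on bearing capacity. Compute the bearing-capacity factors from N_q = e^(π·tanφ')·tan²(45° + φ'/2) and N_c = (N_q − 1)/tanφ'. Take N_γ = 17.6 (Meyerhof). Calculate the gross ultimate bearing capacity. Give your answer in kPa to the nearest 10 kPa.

tan30.7° = 0.5938, so N_q = e^(π×0.5938)·tan²(60.35°) = 6.458 × 3.086 = 19.93.
N_c = (19.93 − 1)/tan30.7° = 31.88.
Effective surcharge at the founding depth q = γ·D_f = 17.4 × 2.31 = 40.194 kPa.
q_ult = c·N_c + q·N_q + 0.5·γ·B·N_γ
     = 5 × 31.883 + 40.194 × 19.931 + 0.5 × 17.4 × 1 × 17.6
     = 159.42 + 801.1 + 153.12 = 1113.6 kPa.

q_ult ≈ 1110 kPa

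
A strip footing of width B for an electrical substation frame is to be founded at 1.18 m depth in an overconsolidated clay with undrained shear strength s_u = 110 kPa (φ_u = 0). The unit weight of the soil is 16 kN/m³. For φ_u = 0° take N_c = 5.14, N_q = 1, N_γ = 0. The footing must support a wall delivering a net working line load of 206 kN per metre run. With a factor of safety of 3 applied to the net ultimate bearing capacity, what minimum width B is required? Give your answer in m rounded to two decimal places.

B = 1.09 m

q = γ·D_f = 16 × 1.18 = 18.88 kPa.
c·N_c = 110 × 5.14 = 565.4 kPa
q·N_q = 18.88 × 1 = 18.88 kPa
q_ult = 565.4 + 18.88 = 584.28 kPa.
For φ = 0 the ½γBN_γ term vanishes, so q_ult is independent of B. q_net = 584.28 − 18.88 = 565.4 kPa; q_all(net) = 565.4/3 = 188.47 kPa.
Required width B = w / q_all(net) = 206 / 188.47 = 1.093 m.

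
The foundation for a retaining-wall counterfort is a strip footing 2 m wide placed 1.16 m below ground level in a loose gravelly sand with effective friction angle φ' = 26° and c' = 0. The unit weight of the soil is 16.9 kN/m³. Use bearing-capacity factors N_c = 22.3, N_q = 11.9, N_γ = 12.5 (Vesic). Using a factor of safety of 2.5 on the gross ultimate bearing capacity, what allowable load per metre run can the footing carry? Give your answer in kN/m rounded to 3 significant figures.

Overburden at base level: q = 16.9 × 1.16 = 19.604 kPa.
Surcharge term q·N_q = 19.604 × 11.9 = 233.29 kPa; self-weight term 0.5·γ·B·N_γ = 0.5 × 16.9 × 2 × 12.5 = 211.25 kPa.
q_ult = 233.29 + 211.25 = 444.54 kPa.
Gross allowable pressure q_all = 444.54 / 2.5 = 177.82 kPa.
Allowable wall load = q_all × B = 177.82 × 2 = 355.63 kN per metre run.

≈ 356 kN/m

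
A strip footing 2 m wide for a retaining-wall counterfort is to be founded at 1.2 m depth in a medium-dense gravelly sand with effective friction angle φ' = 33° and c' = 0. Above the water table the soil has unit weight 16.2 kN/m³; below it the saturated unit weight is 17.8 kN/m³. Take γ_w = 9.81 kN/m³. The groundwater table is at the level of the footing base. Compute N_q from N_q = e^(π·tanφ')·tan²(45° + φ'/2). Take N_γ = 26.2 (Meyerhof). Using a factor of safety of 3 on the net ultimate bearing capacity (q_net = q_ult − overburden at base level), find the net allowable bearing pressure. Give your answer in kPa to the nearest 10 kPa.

N_q = e^(π·tan33°)·tan²(61.5°) = 26.09.
Overburden at base level: q = 16.2 × 1.2 = 19.44 kPa.
Below the base the soil is submerged, so the ½γBN_γ term uses γ' = 17.8 − 9.81 = 7.99 kN/m³.
Surcharge term q·N_q = 19.44 × 26.092 = 507.23 kPa; self-weight term 0.5·γ·B·N_γ = 0.5 × 7.99 × 2 × 26.2 = 209.34 kPa.
q_ult = 507.23 + 209.34 = 716.57 kPa.
q_net = 716.57 − 19.44 = 697.13 kPa.
q_all(net) = 697.13 / 3 = 232.38 kPa.

q_all(net) ≈ 230 kPa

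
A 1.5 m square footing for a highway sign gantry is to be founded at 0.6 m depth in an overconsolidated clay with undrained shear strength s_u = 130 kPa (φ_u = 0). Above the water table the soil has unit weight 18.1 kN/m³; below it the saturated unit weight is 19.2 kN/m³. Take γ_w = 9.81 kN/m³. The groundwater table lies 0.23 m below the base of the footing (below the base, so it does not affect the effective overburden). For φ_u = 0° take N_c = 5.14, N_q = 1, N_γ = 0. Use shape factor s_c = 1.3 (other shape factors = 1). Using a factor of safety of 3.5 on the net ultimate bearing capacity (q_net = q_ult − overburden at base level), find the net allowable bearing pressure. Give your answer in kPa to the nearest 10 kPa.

q = γ·D_f = 18.1 × 0.6 = 10.86 kPa.
c·N_c·s_c = 130 × 5.14 × 1.3 = 868.66 kPa
q·N_q = 10.86 × 1 = 10.86 kPa
q_ult = 868.66 + 10.86 = 879.52 kPa.
q_net = 879.52 − 10.86 = 868.66 kPa.
q_all(net) = 868.66 / 3.5 = 248.19 kPa.

q_all(net) ≈ 250 kPa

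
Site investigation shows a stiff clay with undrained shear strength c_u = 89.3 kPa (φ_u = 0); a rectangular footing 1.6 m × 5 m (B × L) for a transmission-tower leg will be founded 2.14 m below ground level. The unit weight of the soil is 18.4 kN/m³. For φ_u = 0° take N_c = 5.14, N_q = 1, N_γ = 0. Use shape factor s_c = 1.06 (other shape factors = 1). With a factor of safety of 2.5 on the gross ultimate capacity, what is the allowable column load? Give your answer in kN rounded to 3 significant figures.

P_all ≈ 1680 kN

Overburden at base level: q = 18.4 × 2.14 = 39.376 kPa.
Cohesion term c·N_c·s_c = 89.3 × 5.14 × 1.06 = 486.54 kPa; surcharge term q·N_q = 39.376 × 1 = 39.376 kPa.
q_ult = 486.54 + 39.376 = 525.92 kPa.
Gross allowable pressure q_all = 525.92 / 2.5 = 210.37 kPa.
Footing area = 8 m², so allowable column load = 210.37 × 8 = 1682.9 kN.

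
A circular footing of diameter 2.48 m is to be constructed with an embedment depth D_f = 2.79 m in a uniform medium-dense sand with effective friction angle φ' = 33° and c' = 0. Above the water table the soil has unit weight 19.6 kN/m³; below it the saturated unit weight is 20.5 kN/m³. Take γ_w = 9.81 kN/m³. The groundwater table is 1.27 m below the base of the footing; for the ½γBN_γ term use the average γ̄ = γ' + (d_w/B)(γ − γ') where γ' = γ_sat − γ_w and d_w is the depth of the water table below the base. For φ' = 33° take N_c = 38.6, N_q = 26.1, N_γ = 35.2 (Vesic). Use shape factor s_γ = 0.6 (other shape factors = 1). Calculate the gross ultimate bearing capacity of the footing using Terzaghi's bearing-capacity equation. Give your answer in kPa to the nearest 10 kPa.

q_ult ≈ 1830 kPa

Effective surcharge at the founding depth q = γ·D_f = 19.6 × 2.79 = 54.684 kPa.
With d_w = 1.27 m < B, γ̄ = 10.69 + (1.27/2.48) × (19.6 − 10.69) = 15.253 kN/m³.
q_ult = q·N_q + 0.5·γ·B·N_γ·s_γ
     = 54.684 × 26.1 + 0.5 × 15.253 × 2.48 × 35.2 × 0.6
     = 1427.3 + 399.45 = 1826.7 kPa.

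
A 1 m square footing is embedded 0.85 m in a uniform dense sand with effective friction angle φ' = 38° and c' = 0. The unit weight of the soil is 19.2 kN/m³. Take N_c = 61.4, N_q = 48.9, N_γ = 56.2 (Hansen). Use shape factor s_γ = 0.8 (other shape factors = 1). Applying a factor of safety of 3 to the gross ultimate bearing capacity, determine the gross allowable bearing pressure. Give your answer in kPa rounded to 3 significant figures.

q_all ≈ 410 kPa

Overburden at base level: q = 19.2 × 0.85 = 16.32 kPa.
Surcharge term q·N_q = 16.32 × 48.9 = 798.05 kPa; self-weight term 0.5·γ·B·N_γ·s_γ = 0.5 × 19.2 × 1 × 56.2 × 0.8 = 431.62 kPa.
q_ult = 798.05 + 431.62 = 1229.7 kPa.
q_all = q_ult / FS = 1229.7 / 3 = 409.89 kPa.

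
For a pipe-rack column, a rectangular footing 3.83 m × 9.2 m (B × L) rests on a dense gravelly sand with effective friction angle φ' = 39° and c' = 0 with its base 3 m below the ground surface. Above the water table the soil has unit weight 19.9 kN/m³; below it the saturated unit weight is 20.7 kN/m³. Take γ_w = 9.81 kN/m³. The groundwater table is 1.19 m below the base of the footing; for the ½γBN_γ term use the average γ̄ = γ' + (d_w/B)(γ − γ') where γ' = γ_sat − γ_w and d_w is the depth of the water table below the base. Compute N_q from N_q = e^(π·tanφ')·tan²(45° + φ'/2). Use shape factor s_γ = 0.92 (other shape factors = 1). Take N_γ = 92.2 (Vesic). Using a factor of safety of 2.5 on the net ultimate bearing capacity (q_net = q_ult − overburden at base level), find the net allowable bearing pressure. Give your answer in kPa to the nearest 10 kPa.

N_q = e^(π·tan39°)·tan²(64.5°) = 55.96.
Effective surcharge at the founding depth q = γ·D_f = 19.9 × 3 = 59.7 kPa.
With d_w = 1.19 m < B, γ̄ = 10.89 + (1.19/3.83) × (19.9 − 10.89) = 13.689 kN/m³.
q_ult = q·N_q + 0.5·γ·B·N_γ·s_γ
     = 59.7 × 55.957 + 0.5 × 13.689 × 3.83 × 92.2 × 0.92
     = 3340.7 + 2223.7 = 5564.3 kPa.
q_net = 5564.3 − 59.7 = 5504.6 kPa.
q_all(net) = 5504.6 / 2.5 = 2201.9 kPa.

q_all(net) ≈ 2200 kPa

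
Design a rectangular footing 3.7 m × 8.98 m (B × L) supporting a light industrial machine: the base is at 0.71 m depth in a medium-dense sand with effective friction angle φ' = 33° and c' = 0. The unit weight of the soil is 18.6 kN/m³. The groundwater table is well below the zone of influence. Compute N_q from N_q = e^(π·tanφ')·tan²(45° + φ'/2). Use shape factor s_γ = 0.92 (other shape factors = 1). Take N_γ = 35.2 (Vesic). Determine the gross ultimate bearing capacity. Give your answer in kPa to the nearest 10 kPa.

tan33° = 0.6494, so N_q = e^(π×0.6494)·tan²(61.5°) = 7.692 × 3.392 = 26.09.
q = γ·D_f = 18.6 × 0.71 = 13.206 kPa.
q·N_q = 13.206 × 26.092 = 344.57 kPa
0.5·γ·B·N_γ·s_γ = 0.5 × 18.6 × 3.7 × 35.2 × 0.92 = 1114.3 kPa
q_ult = 344.57 + 1114.3 = 1458.9 kPa.

q_ult ≈ 1460 kPa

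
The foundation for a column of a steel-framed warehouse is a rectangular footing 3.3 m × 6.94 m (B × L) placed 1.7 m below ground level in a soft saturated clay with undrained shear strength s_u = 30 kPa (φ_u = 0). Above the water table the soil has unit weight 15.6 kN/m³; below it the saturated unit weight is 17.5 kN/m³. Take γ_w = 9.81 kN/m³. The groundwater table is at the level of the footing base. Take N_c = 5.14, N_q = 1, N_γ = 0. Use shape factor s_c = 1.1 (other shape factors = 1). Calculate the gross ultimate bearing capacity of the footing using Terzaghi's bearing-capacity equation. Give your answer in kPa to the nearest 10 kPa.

q_ult ≈ 200 kPa

q = γ·D_f = 15.6 × 1.7 = 26.52 kPa.
c·N_c·s_c = 30 × 5.14 × 1.1 = 169.62 kPa
q·N_q = 26.52 × 1 = 26.52 kPa
q_ult = 169.62 + 26.52 = 196.14 kPa.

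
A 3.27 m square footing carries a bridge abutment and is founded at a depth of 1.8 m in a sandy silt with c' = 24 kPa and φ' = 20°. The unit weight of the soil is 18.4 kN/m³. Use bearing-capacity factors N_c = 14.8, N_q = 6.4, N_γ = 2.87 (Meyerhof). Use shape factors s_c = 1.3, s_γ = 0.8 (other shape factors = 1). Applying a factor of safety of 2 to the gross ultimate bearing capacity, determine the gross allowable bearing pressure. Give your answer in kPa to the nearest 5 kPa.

q_all ≈ 370 kPa

q = γ·D_f = 18.4 × 1.8 = 33.12 kPa.
c·N_c·s_c = 24 × 14.8 × 1.3 = 461.76 kPa
q·N_q = 33.12 × 6.4 = 211.97 kPa
0.5·γ·B·N_γ·s_γ = 0.5 × 18.4 × 3.27 × 2.87 × 0.8 = 69.073 kPa
q_ult = 461.76 + 211.97 + 69.073 = 742.8 kPa.
q_all = q_ult / FS = 742.8 / 2 = 371.4 kPa.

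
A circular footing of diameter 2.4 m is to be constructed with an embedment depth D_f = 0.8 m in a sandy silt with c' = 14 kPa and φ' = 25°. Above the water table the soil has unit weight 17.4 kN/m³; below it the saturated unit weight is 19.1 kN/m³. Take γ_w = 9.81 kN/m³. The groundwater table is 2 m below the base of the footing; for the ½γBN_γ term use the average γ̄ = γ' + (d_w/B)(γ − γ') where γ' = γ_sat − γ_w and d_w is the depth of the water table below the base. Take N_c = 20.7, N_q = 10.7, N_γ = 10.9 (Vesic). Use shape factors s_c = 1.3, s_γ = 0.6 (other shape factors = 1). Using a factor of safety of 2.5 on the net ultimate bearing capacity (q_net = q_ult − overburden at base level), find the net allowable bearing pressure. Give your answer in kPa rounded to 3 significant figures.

Effective surcharge at the founding depth q = γ·D_f = 17.4 × 0.8 = 13.92 kPa.
With d_w = 2 m < B, γ̄ = 9.29 + (2/2.4) × (17.4 − 9.29) = 16.048 kN/m³.
q_ult = c·N_c·s_c + q·N_q + 0.5·γ·B·N_γ·s_γ
     = 14 × 20.7 × 1.3 + 13.92 × 10.7 + 0.5 × 16.048 × 2.4 × 10.9 × 0.6
     = 376.74 + 148.94 + 125.95 = 651.63 kPa.
q_net = 651.63 − 13.92 = 637.71 kPa.
q_all(net) = 637.71 / 2.5 = 255.08 kPa.

q_all(net) ≈ 255 kPa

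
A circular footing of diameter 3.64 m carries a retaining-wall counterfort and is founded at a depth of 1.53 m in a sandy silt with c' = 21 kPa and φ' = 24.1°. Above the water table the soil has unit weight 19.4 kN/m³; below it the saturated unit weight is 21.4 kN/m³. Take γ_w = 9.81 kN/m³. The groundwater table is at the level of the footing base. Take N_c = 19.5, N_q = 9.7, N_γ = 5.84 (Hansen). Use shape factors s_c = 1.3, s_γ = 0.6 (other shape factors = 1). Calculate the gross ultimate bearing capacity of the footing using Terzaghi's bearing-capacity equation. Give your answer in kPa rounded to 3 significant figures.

Effective surcharge at the founding depth q = γ·D_f = 19.4 × 1.53 = 29.682 kPa.
The water table coincides with the base, so in the self-weight term γ → γ' = 11.59 kN/m³.
q_ult = c·N_c·s_c + q·N_q + 0.5·γ·B·N_γ·s_γ
     = 21 × 19.5 × 1.3 + 29.682 × 9.7 + 0.5 × 11.59 × 3.64 × 5.84 × 0.6
     = 532.35 + 287.92 + 73.913 = 894.18 kPa.

q_ult ≈ 894 kPa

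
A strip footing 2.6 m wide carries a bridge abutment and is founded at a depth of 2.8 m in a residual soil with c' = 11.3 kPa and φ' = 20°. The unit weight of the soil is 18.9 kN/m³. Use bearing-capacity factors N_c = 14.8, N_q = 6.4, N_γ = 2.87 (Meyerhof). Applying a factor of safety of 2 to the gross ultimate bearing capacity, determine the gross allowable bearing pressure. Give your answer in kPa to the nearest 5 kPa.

q_all ≈ 290 kPa

q = γ·D_f = 18.9 × 2.8 = 52.92 kPa.
c·N_c = 11.3 × 14.8 = 167.24 kPa
q·N_q = 52.92 × 6.4 = 338.69 kPa
0.5·γ·B·N_γ = 0.5 × 18.9 × 2.6 × 2.87 = 70.516 kPa
q_ult = 167.24 + 338.69 + 70.516 = 576.44 kPa.
q_all = q_ult / FS = 576.44 / 2 = 288.22 kPa.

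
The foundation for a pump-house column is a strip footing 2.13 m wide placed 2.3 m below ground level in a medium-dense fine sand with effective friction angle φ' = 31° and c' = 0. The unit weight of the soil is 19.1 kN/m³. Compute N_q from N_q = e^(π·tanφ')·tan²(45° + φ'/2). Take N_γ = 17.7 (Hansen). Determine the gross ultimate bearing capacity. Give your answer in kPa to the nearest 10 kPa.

q_ult ≈ 1270 kPa

tan31° = 0.6009, so N_q = e^(π×0.6009)·tan²(60.5°) = 6.604 × 3.124 = 20.63.
Overburden at base level: q = 19.1 × 2.3 = 43.93 kPa.
Surcharge term q·N_q = 43.93 × 20.631 = 906.31 kPa; self-weight term 0.5·γ·B·N_γ = 0.5 × 19.1 × 2.13 × 17.7 = 360.04 kPa.
q_ult = 906.31 + 360.04 = 1266.4 kPa.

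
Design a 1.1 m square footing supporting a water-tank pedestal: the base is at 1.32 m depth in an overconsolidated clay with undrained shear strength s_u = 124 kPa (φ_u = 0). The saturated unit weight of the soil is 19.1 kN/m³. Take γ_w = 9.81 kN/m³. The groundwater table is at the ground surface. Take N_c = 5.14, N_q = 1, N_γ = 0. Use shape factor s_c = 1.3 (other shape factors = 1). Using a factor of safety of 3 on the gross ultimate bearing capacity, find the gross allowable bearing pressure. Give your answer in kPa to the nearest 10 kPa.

With the water table at the surface the whole profile is submerged: γ' = 19.1 − 9.81 = 9.29 kN/m³, so q = γ'·D_f = 12.263 kPa.
q_ult = c·N_c·s_c + q·N_q
     = 124 × 5.14 × 1.3 + 12.263 × 1
     = 828.57 + 12.263 = 840.83 kPa.
q_all = 840.83 / 3 = 280.28 kPa.

q_all ≈ 280 kPa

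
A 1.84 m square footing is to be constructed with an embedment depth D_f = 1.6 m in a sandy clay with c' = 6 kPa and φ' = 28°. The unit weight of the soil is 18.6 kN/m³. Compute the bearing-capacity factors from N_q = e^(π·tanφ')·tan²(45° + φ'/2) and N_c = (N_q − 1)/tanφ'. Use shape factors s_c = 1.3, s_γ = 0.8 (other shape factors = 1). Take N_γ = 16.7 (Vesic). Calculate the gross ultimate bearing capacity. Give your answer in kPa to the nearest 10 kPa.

q_ult ≈ 870 kPa

tan28° = 0.5317, so N_q = e^(π×0.5317)·tan²(59°) = 5.314 × 2.77 = 14.72.
N_c = (14.72 − 1)/tan28° = 25.8.
q = γ·D_f = 18.6 × 1.6 = 29.76 kPa.
c·N_c·s_c = 6 × 25.803 × 1.3 = 201.27 kPa
q·N_q = 29.76 × 14.72 = 438.06 kPa
0.5·γ·B·N_γ·s_γ = 0.5 × 18.6 × 1.84 × 16.7 × 0.8 = 228.62 kPa
q_ult = 201.27 + 438.06 + 228.62 = 867.95 kPa.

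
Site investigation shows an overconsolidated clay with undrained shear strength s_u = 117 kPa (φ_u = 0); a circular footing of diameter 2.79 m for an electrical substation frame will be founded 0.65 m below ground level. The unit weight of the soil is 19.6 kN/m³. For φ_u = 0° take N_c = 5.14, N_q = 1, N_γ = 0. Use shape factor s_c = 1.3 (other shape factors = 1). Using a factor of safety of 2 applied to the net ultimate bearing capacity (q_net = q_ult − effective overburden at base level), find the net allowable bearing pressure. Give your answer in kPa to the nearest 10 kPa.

q_all(net) ≈ 390 kPa

q = γ·D_f = 19.6 × 0.65 = 12.74 kPa.
c·N_c·s_c = 117 × 5.14 × 1.3 = 781.79 kPa
q·N_q = 12.74 × 1 = 12.74 kPa
q_ult = 781.79 + 12.74 = 794.53 kPa.
Net ultimate: q_net = 794.53 − 12.74 = 781.79 kPa.
q_all(net) = 781.79 / 2 = 390.9 kPa.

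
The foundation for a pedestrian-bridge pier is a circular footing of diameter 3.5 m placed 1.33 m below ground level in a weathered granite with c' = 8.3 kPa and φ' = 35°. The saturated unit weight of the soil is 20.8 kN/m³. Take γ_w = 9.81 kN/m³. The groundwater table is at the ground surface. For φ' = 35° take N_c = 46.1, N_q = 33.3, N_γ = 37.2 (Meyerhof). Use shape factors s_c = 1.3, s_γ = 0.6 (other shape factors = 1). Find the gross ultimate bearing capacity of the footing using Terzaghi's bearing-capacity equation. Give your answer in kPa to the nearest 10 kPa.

Water table at ground surface, so effective unit weight γ' = 20.8 − 9.81 = 10.99 kN/m³ is used throughout; overburden q = 10.99 × 1.33 = 14.617 kPa; the same γ' applies in the ½γBN_γ term.
Cohesion term c·N_c·s_c = 8.3 × 46.1 × 1.3 = 497.42 kPa; surcharge term q·N_q = 14.617 × 33.3 = 486.74 kPa; self-weight term 0.5·γ·B·N_γ·s_γ = 0.5 × 10.99 × 3.5 × 37.2 × 0.6 = 429.27 kPa.
q_ult = 497.42 + 486.74 + 429.27 = 1413.4 kPa.

q_ult ≈ 1410 kPa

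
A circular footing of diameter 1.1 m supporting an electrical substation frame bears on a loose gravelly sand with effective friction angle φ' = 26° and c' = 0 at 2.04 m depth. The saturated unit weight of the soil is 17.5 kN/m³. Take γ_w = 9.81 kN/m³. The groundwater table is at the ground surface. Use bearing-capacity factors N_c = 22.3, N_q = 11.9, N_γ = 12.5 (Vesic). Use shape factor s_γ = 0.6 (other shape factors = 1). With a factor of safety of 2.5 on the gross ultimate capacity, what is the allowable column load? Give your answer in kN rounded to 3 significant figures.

Water table at ground surface, so effective unit weight γ' = 17.5 − 9.81 = 7.69 kN/m³ is used throughout; overburden q = 7.69 × 2.04 = 15.688 kPa; the same γ' applies in the ½γBN_γ term.
Surcharge term q·N_q = 15.688 × 11.9 = 186.68 kPa; self-weight term 0.5·γ·B·N_γ·s_γ = 0.5 × 7.69 × 1.1 × 12.5 × 0.6 = 31.721 kPa.
q_ult = 186.68 + 31.721 = 218.4 kPa.
Gross allowable pressure q_all = 218.4 / 2.5 = 87.361 kPa.
Footing area = 0.9503 m², so allowable column load = 87.361 × 0.9503 = 83.02 kN.

P_all ≈ 83 kN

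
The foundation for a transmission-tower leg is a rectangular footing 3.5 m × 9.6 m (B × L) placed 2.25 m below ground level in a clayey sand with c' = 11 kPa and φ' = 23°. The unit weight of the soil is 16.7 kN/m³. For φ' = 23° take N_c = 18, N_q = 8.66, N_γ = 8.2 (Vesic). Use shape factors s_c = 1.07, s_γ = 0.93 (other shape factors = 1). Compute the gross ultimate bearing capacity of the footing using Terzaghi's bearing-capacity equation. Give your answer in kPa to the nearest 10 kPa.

Overburden at base level: q = 16.7 × 2.25 = 37.575 kPa.
Cohesion term c·N_c·s_c = 11 × 18 × 1.07 = 211.86 kPa; surcharge term q·N_q = 37.575 × 8.66 = 325.4 kPa; self-weight term 0.5·γ·B·N_γ·s_γ = 0.5 × 16.7 × 3.5 × 8.2 × 0.93 = 222.87 kPa.
q_ult = 211.86 + 325.4 + 222.87 = 760.13 kPa.

q_ult ≈ 760 kPa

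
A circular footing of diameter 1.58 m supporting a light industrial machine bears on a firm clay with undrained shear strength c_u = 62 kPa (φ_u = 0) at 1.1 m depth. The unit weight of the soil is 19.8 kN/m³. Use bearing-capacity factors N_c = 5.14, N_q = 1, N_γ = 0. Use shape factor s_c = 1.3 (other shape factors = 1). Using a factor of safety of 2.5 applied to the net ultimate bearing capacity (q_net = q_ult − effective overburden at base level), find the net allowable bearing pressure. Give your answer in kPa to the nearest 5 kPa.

Effective surcharge at the founding depth q = γ·D_f = 19.8 × 1.1 = 21.78 kPa.
q_ult = c·N_c·s_c + q·N_q
     = 62 × 5.14 × 1.3 + 21.78 × 1
     = 414.28 + 21.78 = 436.06 kPa.
Net ultimate: q_net = 436.06 − 21.78 = 414.28 kPa.
q_all(net) = 414.28 / 2.5 = 165.71 kPa.

q_all(net) ≈ 165 kPa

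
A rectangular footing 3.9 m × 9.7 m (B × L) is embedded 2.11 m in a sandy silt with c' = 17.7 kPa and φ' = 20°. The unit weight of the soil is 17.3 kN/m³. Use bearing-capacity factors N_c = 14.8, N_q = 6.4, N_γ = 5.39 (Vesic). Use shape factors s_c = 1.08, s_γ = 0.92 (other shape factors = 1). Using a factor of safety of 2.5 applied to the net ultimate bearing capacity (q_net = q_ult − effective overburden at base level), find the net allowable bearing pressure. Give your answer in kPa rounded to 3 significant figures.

q_all(net) ≈ 259 kPa

q = γ·D_f = 17.3 × 2.11 = 36.503 kPa.
c·N_c·s_c = 17.7 × 14.8 × 1.08 = 282.92 kPa
q·N_q = 36.503 × 6.4 = 233.62 kPa
0.5·γ·B·N_γ·s_γ = 0.5 × 17.3 × 3.9 × 5.39 × 0.92 = 167.29 kPa
q_ult = 282.92 + 233.62 + 167.29 = 683.82 kPa.
Net ultimate: q_net = 683.82 − 36.503 = 647.32 kPa.
q_all(net) = 647.32 / 2.5 = 258.93 kPa.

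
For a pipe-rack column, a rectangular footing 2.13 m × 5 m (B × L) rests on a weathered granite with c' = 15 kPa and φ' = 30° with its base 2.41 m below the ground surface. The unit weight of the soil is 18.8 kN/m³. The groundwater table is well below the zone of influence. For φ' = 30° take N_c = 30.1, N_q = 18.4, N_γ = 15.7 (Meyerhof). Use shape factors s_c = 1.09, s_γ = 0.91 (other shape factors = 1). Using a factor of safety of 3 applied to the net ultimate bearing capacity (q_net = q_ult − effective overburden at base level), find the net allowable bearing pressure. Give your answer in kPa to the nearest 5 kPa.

Effective surcharge at the founding depth q = γ·D_f = 18.8 × 2.41 = 45.308 kPa.
q_ult = c·N_c·s_c + q·N_q + 0.5·γ·B·N_γ·s_γ
     = 15 × 30.1 × 1.09 + 45.308 × 18.4 + 0.5 × 18.8 × 2.13 × 15.7 × 0.91
     = 492.14 + 833.67 + 286.05 = 1611.9 kPa.
Net ultimate: q_net = 1611.9 − 45.308 = 1566.5 kPa.
q_all(net) = 1566.5 / 3 = 522.18 kPa.

q_all(net) ≈ 520 kPa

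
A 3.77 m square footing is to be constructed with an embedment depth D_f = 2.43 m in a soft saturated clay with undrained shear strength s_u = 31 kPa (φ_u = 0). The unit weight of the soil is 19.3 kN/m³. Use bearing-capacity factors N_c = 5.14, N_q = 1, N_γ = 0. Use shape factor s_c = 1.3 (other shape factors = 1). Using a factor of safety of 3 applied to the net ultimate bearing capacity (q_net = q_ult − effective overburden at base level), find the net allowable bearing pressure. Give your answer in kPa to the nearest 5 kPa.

q_all(net) ≈ 70 kPa

q = γ·D_f = 19.3 × 2.43 = 46.899 kPa.
c·N_c·s_c = 31 × 5.14 × 1.3 = 207.14 kPa
q·N_q = 46.899 × 1 = 46.899 kPa
q_ult = 207.14 + 46.899 = 254.04 kPa.
Net ultimate: q_net = 254.04 − 46.899 = 207.14 kPa.
q_all(net) = 207.14 / 3 = 69.047 kPa.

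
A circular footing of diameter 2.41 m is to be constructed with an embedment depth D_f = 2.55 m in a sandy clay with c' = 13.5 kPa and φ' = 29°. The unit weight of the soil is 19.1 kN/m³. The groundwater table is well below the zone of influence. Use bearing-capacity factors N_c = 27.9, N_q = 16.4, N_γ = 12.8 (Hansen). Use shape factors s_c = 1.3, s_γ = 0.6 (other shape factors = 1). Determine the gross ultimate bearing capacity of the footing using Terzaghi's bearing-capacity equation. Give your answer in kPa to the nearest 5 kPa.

q = γ·D_f = 19.1 × 2.55 = 48.705 kPa.
c·N_c·s_c = 13.5 × 27.9 × 1.3 = 489.64 kPa
q·N_q = 48.705 × 16.4 = 798.76 kPa
0.5·γ·B·N_γ·s_γ = 0.5 × 19.1 × 2.41 × 12.8 × 0.6 = 176.76 kPa
q_ult = 489.64 + 798.76 + 176.76 = 1465.2 kPa.

q_ult ≈ 1465 kPa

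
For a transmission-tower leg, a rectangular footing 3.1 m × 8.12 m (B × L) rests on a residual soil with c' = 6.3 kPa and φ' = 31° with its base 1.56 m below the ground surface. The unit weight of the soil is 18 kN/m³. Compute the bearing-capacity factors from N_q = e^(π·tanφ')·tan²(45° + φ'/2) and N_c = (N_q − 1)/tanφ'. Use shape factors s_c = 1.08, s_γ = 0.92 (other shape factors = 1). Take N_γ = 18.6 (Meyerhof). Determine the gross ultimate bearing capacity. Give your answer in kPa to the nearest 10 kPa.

tan31° = 0.6009, so N_q = e^(π×0.6009)·tan²(60.5°) = 6.604 × 3.124 = 20.63.
N_c = (20.63 − 1)/tan31° = 32.67.
q = γ·D_f = 18 × 1.56 = 28.08 kPa.
c·N_c·s_c = 6.3 × 32.671 × 1.08 = 222.29 kPa
q·N_q = 28.08 × 20.631 = 579.31 kPa
0.5·γ·B·N_γ·s_γ = 0.5 × 18 × 3.1 × 18.6 × 0.92 = 477.42 kPa
q_ult = 222.29 + 579.31 + 477.42 = 1279 kPa.

q_ult ≈ 1280 kPa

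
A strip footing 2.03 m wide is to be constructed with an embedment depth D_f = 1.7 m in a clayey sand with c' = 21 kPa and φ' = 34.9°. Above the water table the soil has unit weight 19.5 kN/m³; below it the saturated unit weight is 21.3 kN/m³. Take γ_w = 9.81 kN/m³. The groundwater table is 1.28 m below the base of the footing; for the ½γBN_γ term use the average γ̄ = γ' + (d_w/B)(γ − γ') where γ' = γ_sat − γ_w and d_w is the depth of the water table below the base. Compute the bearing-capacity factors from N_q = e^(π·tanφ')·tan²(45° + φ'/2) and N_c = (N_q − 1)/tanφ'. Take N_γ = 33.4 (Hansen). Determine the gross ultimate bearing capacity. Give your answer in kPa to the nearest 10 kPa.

q_ult ≈ 2610 kPa

tan34.9° = 0.6976, so N_q = e^(π×0.6976)·tan²(62.45°) = 8.95 × 3.674 = 32.89.
N_c = (32.89 − 1)/tan34.9° = 45.71.
q = γ·D_f = 19.5 × 1.7 = 33.15 kPa.
γ' = 11.49 kN/m³; averaging over the depth B below the base, γ̄ = γ' + (d_w/B)(γ − γ') = 16.541 kN/m³.
c·N_c = 21 × 45.706 = 959.83 kPa
q·N_q = 33.15 × 32.885 = 1090.1 kPa
0.5·γ·B·N_γ = 0.5 × 16.541 × 2.03 × 33.4 = 560.74 kPa
q_ult = 959.83 + 1090.1 + 560.74 = 2610.7 kPa.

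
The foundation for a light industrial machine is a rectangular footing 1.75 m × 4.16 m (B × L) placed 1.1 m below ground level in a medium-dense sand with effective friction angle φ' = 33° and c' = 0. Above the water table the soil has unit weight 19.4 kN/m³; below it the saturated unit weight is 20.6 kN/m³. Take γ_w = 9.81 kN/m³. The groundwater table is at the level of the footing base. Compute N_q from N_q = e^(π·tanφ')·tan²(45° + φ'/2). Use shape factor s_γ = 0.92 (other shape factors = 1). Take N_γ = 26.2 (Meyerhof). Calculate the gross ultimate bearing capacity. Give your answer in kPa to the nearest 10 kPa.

tan33° = 0.6494, so N_q = e^(π×0.6494)·tan²(61.5°) = 7.692 × 3.392 = 26.09.
Effective surcharge at the founding depth q = γ·D_f = 19.4 × 1.1 = 21.34 kPa.
The water table coincides with the base, so in the self-weight term γ → γ' = 10.79 kN/m³.
q_ult = q·N_q + 0.5·γ·B·N_γ·s_γ
     = 21.34 × 26.092 + 0.5 × 10.79 × 1.75 × 26.2 × 0.92
     = 556.8 + 227.57 = 784.38 kPa.

q_ult ≈ 780 kPa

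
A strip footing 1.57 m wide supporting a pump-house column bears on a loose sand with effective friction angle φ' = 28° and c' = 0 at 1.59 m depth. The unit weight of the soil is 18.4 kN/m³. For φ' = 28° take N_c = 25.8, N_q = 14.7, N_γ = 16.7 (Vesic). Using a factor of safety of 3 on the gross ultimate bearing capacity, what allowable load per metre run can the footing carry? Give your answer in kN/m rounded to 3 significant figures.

q = γ·D_f = 18.4 × 1.59 = 29.256 kPa.
q·N_q = 29.256 × 14.7 = 430.06 kPa
0.5·γ·B·N_γ = 0.5 × 18.4 × 1.57 × 16.7 = 241.21 kPa
q_ult = 430.06 + 241.21 = 671.28 kPa.
Gross allowable pressure q_all = 671.28 / 3 = 223.76 kPa.
Allowable wall load = q_all × B = 223.76 × 1.57 = 351.3 kN per metre run.

≈ 351 kN/m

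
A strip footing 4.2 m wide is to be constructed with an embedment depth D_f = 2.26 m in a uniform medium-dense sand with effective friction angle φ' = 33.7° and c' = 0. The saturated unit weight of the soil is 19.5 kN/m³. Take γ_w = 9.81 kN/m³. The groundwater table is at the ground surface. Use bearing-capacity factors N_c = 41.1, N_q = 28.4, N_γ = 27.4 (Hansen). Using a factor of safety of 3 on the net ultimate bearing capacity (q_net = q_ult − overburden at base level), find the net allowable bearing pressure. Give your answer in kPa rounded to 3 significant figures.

γ' = 19.5 − 9.81 = 9.69 kN/m³ (submerged throughout). q = 9.69 × 2.26 = 21.899 kPa; the same γ' applies in the ½γBN_γ term.
q·N_q = 21.899 × 28.4 = 621.94 kPa
0.5·γ·B·N_γ = 0.5 × 9.69 × 4.2 × 27.4 = 557.56 kPa
q_ult = 621.94 + 557.56 = 1179.5 kPa.
q_net = 1179.5 − 21.899 = 1157.6 kPa.
q_all(net) = 1157.6 / 3 = 385.87 kPa.

q_all(net) ≈ 386 kPa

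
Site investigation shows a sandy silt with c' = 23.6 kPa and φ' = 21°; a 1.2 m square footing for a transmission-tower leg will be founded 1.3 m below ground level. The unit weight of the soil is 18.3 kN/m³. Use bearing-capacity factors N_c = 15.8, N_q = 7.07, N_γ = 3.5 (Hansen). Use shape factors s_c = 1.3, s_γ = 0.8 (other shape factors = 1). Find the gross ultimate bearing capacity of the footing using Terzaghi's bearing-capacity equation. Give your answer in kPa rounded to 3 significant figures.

q_ult ≈ 684 kPa

Effective surcharge at the founding depth q = γ·D_f = 18.3 × 1.3 = 23.79 kPa.
q_ult = c·N_c·s_c + q·N_q + 0.5·γ·B·N_γ·s_γ
     = 23.6 × 15.8 × 1.3 + 23.79 × 7.07 + 0.5 × 18.3 × 1.2 × 3.5 × 0.8
     = 484.74 + 168.2 + 30.744 = 683.68 kPa.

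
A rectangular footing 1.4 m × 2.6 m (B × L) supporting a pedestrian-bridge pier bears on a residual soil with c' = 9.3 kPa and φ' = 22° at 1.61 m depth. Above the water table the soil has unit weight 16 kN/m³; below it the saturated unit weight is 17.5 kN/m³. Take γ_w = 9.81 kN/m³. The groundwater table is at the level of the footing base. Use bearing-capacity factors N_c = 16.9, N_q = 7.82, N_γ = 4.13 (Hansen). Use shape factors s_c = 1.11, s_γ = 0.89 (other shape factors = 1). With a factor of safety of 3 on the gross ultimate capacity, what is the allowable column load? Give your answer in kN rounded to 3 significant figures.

q = γ·D_f = 16 × 1.61 = 25.76 kPa.
For the ½γBN_γ term take γ' = 17.5 − 9.81 = 7.69 kN/m³ (soil below base is submerged).
c·N_c·s_c = 9.3 × 16.9 × 1.11 = 174.46 kPa
q·N_q = 25.76 × 7.82 = 201.44 kPa
0.5·γ·B·N_γ·s_γ = 0.5 × 7.69 × 1.4 × 4.13 × 0.89 = 19.786 kPa
q_ult = 174.46 + 201.44 + 19.786 = 395.69 kPa.
Gross allowable pressure q_all = 395.69 / 3 = 131.9 kPa.
Footing area = 3.64 m², so allowable column load = 131.9 × 3.64 = 480.1 kN.

P_all ≈ 480 kN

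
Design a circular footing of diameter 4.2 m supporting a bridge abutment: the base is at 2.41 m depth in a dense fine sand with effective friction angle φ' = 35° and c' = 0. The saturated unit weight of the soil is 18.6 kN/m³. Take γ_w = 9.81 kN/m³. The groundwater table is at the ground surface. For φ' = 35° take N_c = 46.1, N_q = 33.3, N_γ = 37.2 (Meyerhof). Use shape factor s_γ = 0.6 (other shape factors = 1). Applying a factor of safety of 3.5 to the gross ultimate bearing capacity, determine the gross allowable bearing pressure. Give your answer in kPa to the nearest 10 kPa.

q_all ≈ 320 kPa

Water table at ground surface, so effective unit weight γ' = 18.6 − 9.81 = 8.79 kN/m³ is used throughout; overburden q = 8.79 × 2.41 = 21.184 kPa; the same γ' applies in the ½γBN_γ term.
Surcharge term q·N_q = 21.184 × 33.3 = 705.42 kPa; self-weight term 0.5·γ·B·N_γ·s_γ = 0.5 × 8.79 × 4.2 × 37.2 × 0.6 = 412 kPa.
q_ult = 705.42 + 412 = 1117.4 kPa.
q_all = q_ult / FS = 1117.4 / 3.5 = 319.27 kPa.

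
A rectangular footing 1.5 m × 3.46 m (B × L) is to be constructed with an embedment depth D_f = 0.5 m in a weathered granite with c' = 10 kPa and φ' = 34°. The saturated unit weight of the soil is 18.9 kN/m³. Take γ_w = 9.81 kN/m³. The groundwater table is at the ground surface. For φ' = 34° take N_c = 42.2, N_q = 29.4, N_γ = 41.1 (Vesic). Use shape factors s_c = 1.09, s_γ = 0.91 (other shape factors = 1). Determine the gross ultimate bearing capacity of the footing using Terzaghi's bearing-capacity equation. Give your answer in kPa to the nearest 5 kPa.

q_ult ≈ 850 kPa

With the water table at the surface the whole profile is submerged: γ' = 18.9 − 9.81 = 9.09 kN/m³, so q = γ'·D_f = 4.545 kPa; the same γ' applies in the ½γBN_γ term.
q_ult = c·N_c·s_c + q·N_q + 0.5·γ·B·N_γ·s_γ
     = 10 × 42.2 × 1.09 + 4.545 × 29.4 + 0.5 × 9.09 × 1.5 × 41.1 × 0.91
     = 459.98 + 133.62 + 254.98 = 848.58 kPa.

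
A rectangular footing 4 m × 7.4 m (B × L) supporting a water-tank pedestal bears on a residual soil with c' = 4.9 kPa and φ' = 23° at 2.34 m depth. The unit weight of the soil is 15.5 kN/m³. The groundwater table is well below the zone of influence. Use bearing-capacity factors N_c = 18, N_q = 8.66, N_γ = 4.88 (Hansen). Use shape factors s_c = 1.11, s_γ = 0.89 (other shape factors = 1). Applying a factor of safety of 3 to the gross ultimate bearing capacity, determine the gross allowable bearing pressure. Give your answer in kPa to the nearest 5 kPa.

q_all ≈ 180 kPa

Overburden at base level: q = 15.5 × 2.34 = 36.27 kPa.
Cohesion term c·N_c·s_c = 4.9 × 18 × 1.11 = 97.902 kPa; surcharge term q·N_q = 36.27 × 8.66 = 314.1 kPa; self-weight term 0.5·γ·B·N_γ·s_γ = 0.5 × 15.5 × 4 × 4.88 × 0.89 = 134.64 kPa.
q_ult = 97.902 + 314.1 + 134.64 = 546.64 kPa.
q_all = q_ult / FS = 546.64 / 3 = 182.21 kPa.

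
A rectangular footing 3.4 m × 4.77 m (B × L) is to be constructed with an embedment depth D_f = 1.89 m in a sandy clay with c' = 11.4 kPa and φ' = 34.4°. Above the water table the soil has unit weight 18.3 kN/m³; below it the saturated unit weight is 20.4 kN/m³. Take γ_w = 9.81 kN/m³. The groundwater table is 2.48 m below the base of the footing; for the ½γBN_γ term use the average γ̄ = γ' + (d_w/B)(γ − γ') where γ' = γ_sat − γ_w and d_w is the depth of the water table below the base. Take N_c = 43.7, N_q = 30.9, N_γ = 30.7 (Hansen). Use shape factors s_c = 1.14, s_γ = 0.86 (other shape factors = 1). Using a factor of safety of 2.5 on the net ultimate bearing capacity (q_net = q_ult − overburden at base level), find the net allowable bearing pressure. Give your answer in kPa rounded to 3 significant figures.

Effective surcharge at the founding depth q = γ·D_f = 18.3 × 1.89 = 34.587 kPa.
With d_w = 2.48 m < B, γ̄ = 10.59 + (2.48/3.4) × (18.3 − 10.59) = 16.214 kN/m³.
q_ult = c·N_c·s_c + q·N_q + 0.5·γ·B·N_γ·s_γ
     = 11.4 × 43.7 × 1.14 + 34.587 × 30.9 + 0.5 × 16.214 × 3.4 × 30.7 × 0.86
     = 567.93 + 1068.7 + 727.73 = 2364.4 kPa.
q_net = 2364.4 − 34.587 = 2329.8 kPa.
q_all(net) = 2329.8 / 2.5 = 931.92 kPa.

q_all(net) ≈ 932 kPa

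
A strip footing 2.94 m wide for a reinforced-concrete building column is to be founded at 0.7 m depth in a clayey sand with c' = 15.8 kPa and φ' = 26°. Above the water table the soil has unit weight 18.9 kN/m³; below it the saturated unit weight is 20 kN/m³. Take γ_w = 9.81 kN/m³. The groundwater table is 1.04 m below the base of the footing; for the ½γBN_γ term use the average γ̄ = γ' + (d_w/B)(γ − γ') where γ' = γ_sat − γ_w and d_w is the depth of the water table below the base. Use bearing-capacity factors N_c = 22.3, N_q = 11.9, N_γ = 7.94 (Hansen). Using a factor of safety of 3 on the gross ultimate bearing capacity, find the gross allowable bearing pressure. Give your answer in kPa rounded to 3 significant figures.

q = γ·D_f = 18.9 × 0.7 = 13.23 kPa.
γ' = 10.19 kN/m³; averaging over the depth B below the base, γ̄ = γ' + (d_w/B)(γ − γ') = 13.271 kN/m³.
c·N_c = 15.8 × 22.3 = 352.34 kPa
q·N_q = 13.23 × 11.9 = 157.44 kPa
0.5·γ·B·N_γ = 0.5 × 13.271 × 2.94 × 7.94 = 154.9 kPa
q_ult = 352.34 + 157.44 + 154.9 = 664.67 kPa.
q_all = 664.67 / 3 = 221.56 kPa.

q_all ≈ 222 kPa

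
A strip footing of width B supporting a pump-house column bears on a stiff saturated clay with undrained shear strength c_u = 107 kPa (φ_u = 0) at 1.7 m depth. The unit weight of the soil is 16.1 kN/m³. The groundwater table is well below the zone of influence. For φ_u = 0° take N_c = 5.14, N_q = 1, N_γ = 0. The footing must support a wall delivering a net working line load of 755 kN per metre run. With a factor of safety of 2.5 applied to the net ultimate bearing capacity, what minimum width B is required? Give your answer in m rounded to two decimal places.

B = 3.43 m

q = γ·D_f = 16.1 × 1.7 = 27.37 kPa.
c·N_c = 107 × 5.14 = 549.98 kPa
q·N_q = 27.37 × 1 = 27.37 kPa
q_ult = 549.98 + 27.37 = 577.35 kPa.
For φ = 0 the ½γBN_γ term vanishes, so q_ult is independent of B. q_net = 577.35 − 27.37 = 549.98 kPa; q_all(net) = 549.98/2.5 = 219.99 kPa.
Required width B = w / q_all(net) = 755 / 219.99 = 3.432 m.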